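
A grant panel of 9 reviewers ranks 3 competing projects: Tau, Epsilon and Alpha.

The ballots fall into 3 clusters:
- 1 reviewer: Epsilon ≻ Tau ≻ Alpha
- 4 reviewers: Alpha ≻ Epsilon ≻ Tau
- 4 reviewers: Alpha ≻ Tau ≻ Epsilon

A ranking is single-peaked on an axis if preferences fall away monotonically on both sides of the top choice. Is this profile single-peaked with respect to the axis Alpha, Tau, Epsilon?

Axis positions: Alpha=1, Tau=2, Epsilon=3.
Cluster 1 (peak Epsilon at position 3): ranking walks positions 3-2-1, expanding outward from the peak — single-peaked.
Cluster 2: ranking walks positions 1-3-2; Epsilon is ranked above Tau even though Tau lies between Epsilon and the peak Alpha on the axis — preferences dip and rise again. Not single-peaked.
Cluster 3 (peak Alpha at position 1): ranking walks positions 1-2-3, expanding outward from the peak — single-peaked.
Cluster 2 violates single-peakedness, so the profile is not single-peaked on this axis.

no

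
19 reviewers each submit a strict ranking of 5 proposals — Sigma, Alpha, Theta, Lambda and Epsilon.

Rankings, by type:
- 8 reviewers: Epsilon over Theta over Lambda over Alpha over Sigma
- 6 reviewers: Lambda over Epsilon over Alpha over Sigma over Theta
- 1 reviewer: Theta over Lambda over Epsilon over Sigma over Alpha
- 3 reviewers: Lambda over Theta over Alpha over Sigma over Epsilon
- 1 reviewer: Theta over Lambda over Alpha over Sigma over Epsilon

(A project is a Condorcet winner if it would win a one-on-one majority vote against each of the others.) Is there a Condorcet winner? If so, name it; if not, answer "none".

Check each pair by majority over 19 ballots:
Sigma vs Alpha: Sigma is ranked higher on 1 ballot, Alpha on 18. Alpha wins 18–1.
Sigma vs Theta: 6 to 13, Theta.
Sigma–Lambda: Lambda 19–0.
Sigma vs Epsilon: Sigma is ranked higher on 3+1 = 4 ballots, Epsilon on 15. Epsilon wins 15–4.
Alpha–Theta: Theta 13–6.
Alpha vs Lambda: Alpha preferred on 0 ballots; Lambda wins 19–0.
Alpha vs Epsilon: Alpha is ranked higher on 3+1 = 4 ballots, Epsilon on 15. Epsilon wins 15–4.
Theta vs Lambda: Theta is ranked higher on 8+1+1 = 10 ballots, Lambda on 9. Theta wins 10–9.
Theta vs Epsilon: 5 to 14, Epsilon.
Lambda vs Epsilon: Lambda wins 11–8.
No project is unbeaten: Sigma loses to Alpha; Alpha loses to Theta; Theta loses to Epsilon; Lambda loses to Theta; Epsilon loses to Lambda. In particular Theta → Lambda → Epsilon → Theta is a majority cycle — no Condorcet winner exists.

none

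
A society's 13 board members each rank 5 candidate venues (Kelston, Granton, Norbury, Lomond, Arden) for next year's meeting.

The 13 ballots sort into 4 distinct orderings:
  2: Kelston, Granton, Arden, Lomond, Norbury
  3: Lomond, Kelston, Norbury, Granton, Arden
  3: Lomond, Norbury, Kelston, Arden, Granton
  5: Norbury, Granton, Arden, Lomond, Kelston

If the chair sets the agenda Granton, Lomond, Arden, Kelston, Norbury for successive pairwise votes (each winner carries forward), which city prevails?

Round 1: Granton vs Lomond — 7–6, Granton advances.
Round 2: Granton vs Arden — 10–3, Granton advances.
Round 3: Granton vs Kelston — 5–8, Kelston advances.
Round 4: Kelston vs Norbury — 5–8, Norbury advances.
The agenda winner is Norbury.

Norbury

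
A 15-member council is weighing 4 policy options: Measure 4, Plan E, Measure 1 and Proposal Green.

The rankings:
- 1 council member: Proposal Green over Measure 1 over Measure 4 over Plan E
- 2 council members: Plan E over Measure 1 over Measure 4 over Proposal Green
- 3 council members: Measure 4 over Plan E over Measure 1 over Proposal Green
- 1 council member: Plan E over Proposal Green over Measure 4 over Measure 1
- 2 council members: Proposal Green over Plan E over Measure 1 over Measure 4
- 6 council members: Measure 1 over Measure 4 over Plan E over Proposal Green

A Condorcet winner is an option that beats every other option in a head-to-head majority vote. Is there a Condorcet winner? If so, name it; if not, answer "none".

Check each pair by majority over 15 ballots:
Measure 4 vs Plan E: Measure 4 wins 10–5.
Measure 4 vs Measure 1: Measure 4 preferred on 3+1 = 4 ballots; Measure 1 wins 11–4.
Measure 4 vs Proposal Green: Measure 4 preferred on 2+3+6 = 11 ballots; Measure 4 wins 11–4.
Plan E vs Measure 1: Plan E, 8–7.
Plan E–Proposal Green: Plan E 12–3.
Measure 1 vs Proposal Green: Measure 1, 11–4.
Every option loses at least once (Measure 4 loses to Measure 1; Plan E loses to Measure 4; Measure 1 loses to Plan E; Proposal Green loses to Measure 4). The majority relation contains the cycle Measure 4 → Plan E → Measure 1 → Measure 4, so there is no Condorcet winner.

none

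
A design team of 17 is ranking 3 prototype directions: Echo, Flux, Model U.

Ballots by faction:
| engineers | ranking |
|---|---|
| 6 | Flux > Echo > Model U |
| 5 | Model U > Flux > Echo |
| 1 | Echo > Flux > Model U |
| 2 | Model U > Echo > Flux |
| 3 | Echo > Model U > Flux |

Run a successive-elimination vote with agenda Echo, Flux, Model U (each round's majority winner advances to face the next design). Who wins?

Model U

Round 1: Echo vs Flux — 6–11, Flux advances.
Round 2: Flux vs Model U — 7–10, Model U advances.
Model U survives the agenda.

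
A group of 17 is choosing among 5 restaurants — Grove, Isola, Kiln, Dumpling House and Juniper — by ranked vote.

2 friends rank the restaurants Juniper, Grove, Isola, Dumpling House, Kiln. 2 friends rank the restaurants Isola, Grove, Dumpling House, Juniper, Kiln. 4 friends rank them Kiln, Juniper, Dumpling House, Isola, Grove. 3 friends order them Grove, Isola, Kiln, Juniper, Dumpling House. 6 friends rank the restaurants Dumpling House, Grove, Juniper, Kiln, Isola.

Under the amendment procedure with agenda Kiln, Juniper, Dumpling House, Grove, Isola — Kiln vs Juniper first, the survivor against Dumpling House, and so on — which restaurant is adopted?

Round 1: Kiln vs Juniper — 7–10, Juniper advances.
Round 2: Juniper vs Dumpling House — 9–8, Juniper advances.
Round 3: Juniper vs Grove — 6–11, Grove advances.
Round 4: Grove vs Isola — 11–6, Grove advances.
The agenda winner is Grove.

Grove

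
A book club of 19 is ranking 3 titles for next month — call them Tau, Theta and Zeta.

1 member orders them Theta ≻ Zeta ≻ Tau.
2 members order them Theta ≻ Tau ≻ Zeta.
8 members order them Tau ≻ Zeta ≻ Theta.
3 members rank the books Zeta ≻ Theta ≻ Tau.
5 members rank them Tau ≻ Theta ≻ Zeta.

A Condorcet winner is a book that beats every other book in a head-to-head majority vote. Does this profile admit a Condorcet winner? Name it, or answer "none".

Tau

Pairwise majorities:
Tau vs Theta: Tau preferred on 8+5 = 13 ballots; Tau wins 13–6.
Tau vs Zeta: Tau is ranked higher on 2+8+5 = 15 ballots, Zeta on 4. Tau wins 15–4.
Theta vs Zeta: Theta is ranked higher on 1+2+5 = 8 ballots, Zeta on 11. Zeta wins 11–8.
Only Tau has no losses; Tau is the Condorcet winner.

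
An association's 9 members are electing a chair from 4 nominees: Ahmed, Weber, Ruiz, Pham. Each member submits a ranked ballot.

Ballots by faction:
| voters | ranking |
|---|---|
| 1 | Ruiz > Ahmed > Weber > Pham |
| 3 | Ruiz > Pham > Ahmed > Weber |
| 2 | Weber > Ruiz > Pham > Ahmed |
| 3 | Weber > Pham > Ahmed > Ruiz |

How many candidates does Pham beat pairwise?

1

Pham against each rival (9 voters):
Pham vs Ahmed: 3+2+3 = 8 for Pham, 1 for Ahmed — Pham by 8–1.
Pham vs Weber: Weber, 6–3.
Pham vs Ruiz: Ruiz, 6–3.
Pham beats Ahmed; loses to Weber, Ruiz — 1 pairwise win.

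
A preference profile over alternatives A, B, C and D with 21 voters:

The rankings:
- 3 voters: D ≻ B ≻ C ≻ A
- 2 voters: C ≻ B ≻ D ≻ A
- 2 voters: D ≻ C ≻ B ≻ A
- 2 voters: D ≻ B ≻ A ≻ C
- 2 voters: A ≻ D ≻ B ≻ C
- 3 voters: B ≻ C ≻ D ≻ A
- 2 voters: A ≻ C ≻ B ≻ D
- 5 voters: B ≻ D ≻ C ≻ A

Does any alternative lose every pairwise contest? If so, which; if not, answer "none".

Head-to-head results (21 voters):
A vs B: B wins 17–4.
A vs C: C wins 15–6.
A vs D: D, 17–4.
B vs C: B preferred on 3+2+2+3+5 = 15 ballots; B wins 15–6.
B vs D: B, 12–9.
C vs D: C is ranked higher on 2+3+2 = 7 ballots, D on 14. D wins 14–7.
A is beaten in every head-to-head and is the Condorcet loser.

A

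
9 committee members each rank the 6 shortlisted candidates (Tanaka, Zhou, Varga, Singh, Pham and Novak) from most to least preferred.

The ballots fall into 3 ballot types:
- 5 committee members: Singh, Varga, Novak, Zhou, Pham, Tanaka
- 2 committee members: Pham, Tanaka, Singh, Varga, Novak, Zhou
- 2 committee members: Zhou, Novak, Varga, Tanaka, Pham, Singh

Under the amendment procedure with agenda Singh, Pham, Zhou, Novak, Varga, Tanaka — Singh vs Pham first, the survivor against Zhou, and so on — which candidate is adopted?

Singh

Round 1: Singh vs Pham — 5–4, Singh advances.
Round 2: Singh vs Zhou — 7–2, Singh advances.
Round 3: Singh vs Novak — 7–2, Singh advances.
Round 4: Singh vs Varga — 7–2, Singh advances.
Round 5: Singh vs Tanaka — 5–4, Singh advances.
The agenda winner is Singh.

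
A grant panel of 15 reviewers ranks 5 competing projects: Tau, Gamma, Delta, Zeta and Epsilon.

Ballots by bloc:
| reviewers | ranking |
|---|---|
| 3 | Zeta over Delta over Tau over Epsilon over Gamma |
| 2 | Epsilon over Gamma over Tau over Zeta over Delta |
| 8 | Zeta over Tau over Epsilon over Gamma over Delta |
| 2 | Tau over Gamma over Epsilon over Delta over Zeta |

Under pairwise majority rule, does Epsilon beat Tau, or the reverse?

Ballots ranking Epsilon above Tau: 2.
Ballots ranking Tau above Epsilon: 15 − 2 = 13.
Tau wins the head-to-head 13–2.

Tau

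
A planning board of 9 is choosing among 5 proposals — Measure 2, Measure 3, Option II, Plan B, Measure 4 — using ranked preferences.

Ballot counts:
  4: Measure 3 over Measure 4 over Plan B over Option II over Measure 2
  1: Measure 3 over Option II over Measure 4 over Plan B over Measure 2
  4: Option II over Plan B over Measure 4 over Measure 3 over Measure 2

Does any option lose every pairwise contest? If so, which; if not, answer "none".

Head-to-head results (9 council members):
Measure 2 vs Measure 3: Measure 2 is ranked higher on 0 ballots, Measure 3 on 9. Measure 3 wins 9–0.
Measure 2 vs Option II: 0 to 9, Option II.
Measure 2 vs Plan B: Measure 2 is ranked higher on 0 ballots, Plan B on 9. Plan B wins 9–0.
Measure 2 vs Measure 4: Measure 4 wins 9–0.
Measure 3–Option II: Measure 3 5–4.
Measure 3 vs Plan B: Measure 3 is ranked higher on 4+1 = 5 ballots, Plan B on 4. Measure 3 wins 5–4.
Measure 3 vs Measure 4: Measure 3, 5–4.
Option II vs Plan B: 5 to 4, Option II.
Option II vs Measure 4: Option II preferred on 1+4 = 5 ballots; Option II wins 5–4.
Plan B vs Measure 4: 4 for Plan B, 5 for Measure 4 — Measure 4 by 5–4.
Only Measure 2 has no wins; Measure 2 is the Condorcet loser.

Measure 2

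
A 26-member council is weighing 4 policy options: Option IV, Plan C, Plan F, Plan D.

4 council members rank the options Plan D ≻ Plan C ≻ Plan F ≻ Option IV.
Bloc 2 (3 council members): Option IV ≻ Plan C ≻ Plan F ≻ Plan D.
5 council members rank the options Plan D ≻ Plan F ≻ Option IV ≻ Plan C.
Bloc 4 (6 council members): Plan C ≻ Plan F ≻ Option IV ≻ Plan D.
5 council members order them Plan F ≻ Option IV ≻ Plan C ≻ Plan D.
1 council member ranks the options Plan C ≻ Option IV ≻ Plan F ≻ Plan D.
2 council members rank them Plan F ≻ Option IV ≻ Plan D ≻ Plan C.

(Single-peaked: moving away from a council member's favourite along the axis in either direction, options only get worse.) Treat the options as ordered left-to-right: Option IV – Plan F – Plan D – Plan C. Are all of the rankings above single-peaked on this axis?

no

Axis positions: Option IV=1, Plan F=2, Plan D=3, Plan C=4.
Bloc 1 (peak Plan D at position 3): ranking walks positions 3-4-2-1, expanding outward from the peak — single-peaked.
Bloc 2: ranking walks positions 1-4-2-3; Plan C is ranked above Plan F even though Plan F lies between Plan C and the peak Option IV on the axis — preferences dip and rise again. Not single-peaked.
Bloc 3 (peak Plan D at position 3): ranking walks positions 3-2-1-4, expanding outward from the peak — single-peaked.
Bloc 4: ranking walks positions 4-2-1-3; Plan F is ranked above Plan D even though Plan D lies between Plan F and the peak Plan C on the axis — preferences dip and rise again. Not single-peaked.
Bloc 5: ranking walks positions 2-1-4-3; Plan C is ranked above Plan D even though Plan D lies between Plan C and the peak Plan F on the axis — preferences dip and rise again. Not single-peaked.
Bloc 6: ranking walks positions 4-1-2-3; Option IV is ranked above Plan D even though Plan D lies between Option IV and the peak Plan C on the axis — preferences dip and rise again. Not single-peaked.
Bloc 7 (peak Plan F at position 2): ranking walks positions 2-1-3-4, expanding outward from the peak — single-peaked.
Bloc 2 violates single-peakedness, so the profile is not single-peaked on this axis.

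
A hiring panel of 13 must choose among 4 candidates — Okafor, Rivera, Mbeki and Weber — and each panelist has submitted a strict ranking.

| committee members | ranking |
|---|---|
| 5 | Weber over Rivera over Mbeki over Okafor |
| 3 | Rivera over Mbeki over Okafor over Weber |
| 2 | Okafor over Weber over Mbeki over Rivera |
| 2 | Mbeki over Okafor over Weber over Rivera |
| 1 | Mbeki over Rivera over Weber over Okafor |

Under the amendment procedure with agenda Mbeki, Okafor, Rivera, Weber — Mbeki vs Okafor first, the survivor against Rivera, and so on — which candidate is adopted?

Weber

Round 1: Mbeki vs Okafor — 11–2, Mbeki advances.
Round 2: Mbeki vs Rivera — 5–8, Rivera advances.
Round 3: Rivera vs Weber — 4–9, Weber advances.
Weber survives the agenda.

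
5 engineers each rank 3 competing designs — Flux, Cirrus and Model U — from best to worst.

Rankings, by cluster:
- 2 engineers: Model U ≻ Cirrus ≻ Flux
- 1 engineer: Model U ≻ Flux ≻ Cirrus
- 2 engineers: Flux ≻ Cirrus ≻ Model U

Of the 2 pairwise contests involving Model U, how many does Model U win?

Model U against each rival (5 engineers):
Model U vs Flux: Model U is ranked higher on 2+1 = 3 ballots, Flux on 2. Model U wins 3–2.
Model U vs Cirrus: Model U wins 3–2.
Model U beats Flux, Cirrus — 2 pairwise wins.

2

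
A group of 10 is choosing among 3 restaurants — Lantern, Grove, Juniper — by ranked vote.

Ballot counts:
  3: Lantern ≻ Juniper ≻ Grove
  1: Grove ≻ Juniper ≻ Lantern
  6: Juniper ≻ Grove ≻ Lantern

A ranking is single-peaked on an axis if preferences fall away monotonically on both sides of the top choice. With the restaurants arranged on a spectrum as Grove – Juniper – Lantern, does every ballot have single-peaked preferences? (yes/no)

yes

Axis positions: Grove=1, Juniper=2, Lantern=3.
Cluster 1 (peak Lantern at position 3): ranking walks positions 3-2-1, expanding outward from the peak — single-peaked.
Cluster 2 (peak Grove at position 1): ranking walks positions 1-2-3, expanding outward from the peak — single-peaked.
Cluster 3 (peak Juniper at position 2): ranking walks positions 2-1-3, expanding outward from the peak — single-peaked.
Every ranking is single-peaked on this axis.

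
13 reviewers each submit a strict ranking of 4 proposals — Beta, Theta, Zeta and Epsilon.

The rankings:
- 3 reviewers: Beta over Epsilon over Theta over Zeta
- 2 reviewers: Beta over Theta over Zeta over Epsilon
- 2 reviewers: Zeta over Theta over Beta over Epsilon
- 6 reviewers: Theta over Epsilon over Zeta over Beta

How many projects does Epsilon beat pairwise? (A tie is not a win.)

Epsilon against each rival (13 reviewers):
Epsilon–Beta: Beta 7–6.
Epsilon vs Theta: 3 to 10, Theta.
Epsilon vs Zeta: 9 to 4, Epsilon.
Epsilon beats Zeta; loses to Beta, Theta — 1 pairwise win.

1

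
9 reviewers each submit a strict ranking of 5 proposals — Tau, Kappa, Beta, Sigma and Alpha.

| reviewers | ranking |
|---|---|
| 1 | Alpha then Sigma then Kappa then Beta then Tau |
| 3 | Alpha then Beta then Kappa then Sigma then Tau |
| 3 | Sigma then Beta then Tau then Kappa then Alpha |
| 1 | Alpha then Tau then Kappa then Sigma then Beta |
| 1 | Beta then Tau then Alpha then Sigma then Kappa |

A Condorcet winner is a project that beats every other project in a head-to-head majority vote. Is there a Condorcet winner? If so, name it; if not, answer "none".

Alpha

Check each pair by majority over 9 ballots:
Tau vs Kappa: 3+1+1 = 5 for Tau, 4 for Kappa — Tau by 5–4.
Tau vs Beta: Tau preferred on 1 ballot; Beta wins 8–1.
Tau vs Sigma: 1+1 = 2 for Tau, 7 for Sigma — Sigma by 7–2.
Tau vs Alpha: Tau preferred on 3+1 = 4 ballots; Alpha wins 5–4.
Kappa vs Beta: 1+1 = 2 for Kappa, 7 for Beta — Beta by 7–2.
Kappa vs Sigma: Kappa preferred on 3+1 = 4 ballots; Sigma wins 5–4.
Kappa vs Alpha: 3 to 6, Alpha.
Beta vs Sigma: 3+1 = 4 for Beta, 5 for Sigma — Sigma by 5–4.
Beta vs Alpha: Beta preferred on 3+1 = 4 ballots; Alpha wins 5–4.
Sigma vs Alpha: Sigma preferred on 3 ballots; Alpha wins 6–3.
Alpha beats each of Tau, Kappa, Beta, Sigma — Alpha is the Condorcet winner.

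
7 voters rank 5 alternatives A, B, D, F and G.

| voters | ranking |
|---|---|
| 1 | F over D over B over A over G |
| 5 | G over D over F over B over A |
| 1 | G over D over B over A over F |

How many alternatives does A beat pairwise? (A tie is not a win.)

0

A against each rival (7 voters):
A vs B: 0 for A, 7 for B — B by 7–0.
A vs D: A is ranked higher on 0 ballots, D on 7. D wins 7–0.
A–F: F 6–1.
A vs G: G, 6–1.
A beats no one; loses to B, D, F, G — 0 pairwise wins.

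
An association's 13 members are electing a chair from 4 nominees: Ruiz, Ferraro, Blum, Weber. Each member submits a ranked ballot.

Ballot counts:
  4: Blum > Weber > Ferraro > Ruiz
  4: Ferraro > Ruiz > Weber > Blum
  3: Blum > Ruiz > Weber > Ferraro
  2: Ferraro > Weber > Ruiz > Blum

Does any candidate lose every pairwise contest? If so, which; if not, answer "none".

none

Head-to-head results (13 voters):
Ruiz–Ferraro: Ferraro 10–3.
Ruiz–Blum: Blum 7–6.
Ruiz vs Weber: 7 to 6, Ruiz.
Ferraro vs Blum: Blum, 7–6.
Ferraro vs Weber: Weber wins 7–6.
Blum vs Weber: 7 to 6, Blum.
No candidate is winless: Ruiz beats Weber; Ferraro beats Ruiz; Blum beats Ruiz; Weber beats Ferraro. There is no Condorcet loser.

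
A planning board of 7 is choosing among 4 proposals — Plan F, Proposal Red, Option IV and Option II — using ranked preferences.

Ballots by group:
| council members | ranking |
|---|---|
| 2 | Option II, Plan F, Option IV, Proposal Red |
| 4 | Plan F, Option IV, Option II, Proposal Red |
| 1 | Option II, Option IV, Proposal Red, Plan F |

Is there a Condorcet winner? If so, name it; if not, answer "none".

Pairwise majorities:
Plan F vs Proposal Red: Plan F preferred on 2+4 = 6 ballots; Plan F wins 6–1.
Plan F vs Option IV: 2+4 = 6 for Plan F, 1 for Option IV — Plan F by 6–1.
Plan F–Option II: Plan F 4–3.
Proposal Red vs Option IV: Proposal Red preferred on 0 ballots; Option IV wins 7–0.
Proposal Red vs Option II: Option II, 7–0.
Option IV vs Option II: Option IV is ranked higher on 4 ballots, Option II on 3. Option IV wins 4–3.
Plan F wins every pairwise contest, so Plan F is the Condorcet winner.

Plan F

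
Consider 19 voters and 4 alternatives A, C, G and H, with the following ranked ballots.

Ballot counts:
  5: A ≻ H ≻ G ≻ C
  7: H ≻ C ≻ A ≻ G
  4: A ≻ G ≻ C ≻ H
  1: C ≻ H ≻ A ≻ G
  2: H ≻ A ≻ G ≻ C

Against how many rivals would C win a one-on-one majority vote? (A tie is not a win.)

C against each rival (19 voters):
C vs A: A, 11–8.
C vs G: 7+1 = 8 for C, 11 for G — G by 11–8.
C vs H: H, 14–5.
C beats no one; loses to A, G, H — 0 pairwise wins.

0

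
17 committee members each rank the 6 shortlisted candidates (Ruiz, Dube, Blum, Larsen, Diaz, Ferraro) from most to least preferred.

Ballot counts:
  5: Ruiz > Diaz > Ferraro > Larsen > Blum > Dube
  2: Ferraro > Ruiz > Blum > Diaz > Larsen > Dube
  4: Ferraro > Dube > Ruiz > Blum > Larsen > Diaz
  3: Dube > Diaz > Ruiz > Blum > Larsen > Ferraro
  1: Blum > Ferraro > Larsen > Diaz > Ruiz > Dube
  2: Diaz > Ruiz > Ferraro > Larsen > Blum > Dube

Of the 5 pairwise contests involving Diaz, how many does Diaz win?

Diaz against each rival (17 committee members):
Diaz vs Ruiz: Ruiz, 11–6.
Diaz vs Dube: Diaz, 10–7.
Diaz vs Blum: Diaz, 10–7.
Diaz–Larsen: Diaz 12–5.
Diaz vs Ferraro: 5+3+2 = 10 for Diaz, 7 for Ferraro — Diaz by 10–7.
Diaz beats Dube, Blum, Larsen, Ferraro; loses to Ruiz — 4 pairwise wins.

4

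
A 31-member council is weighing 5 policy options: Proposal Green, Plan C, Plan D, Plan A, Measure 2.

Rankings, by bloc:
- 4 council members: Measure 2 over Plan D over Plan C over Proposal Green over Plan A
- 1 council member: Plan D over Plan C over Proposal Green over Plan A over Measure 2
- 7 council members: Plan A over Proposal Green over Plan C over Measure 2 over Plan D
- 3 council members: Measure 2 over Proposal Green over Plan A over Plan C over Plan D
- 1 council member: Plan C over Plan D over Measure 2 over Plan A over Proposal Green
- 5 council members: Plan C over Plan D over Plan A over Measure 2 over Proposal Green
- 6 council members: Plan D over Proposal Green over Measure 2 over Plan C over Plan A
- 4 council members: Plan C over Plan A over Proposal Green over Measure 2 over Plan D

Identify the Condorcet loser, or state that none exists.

Head-to-head results (31 council members):
Proposal Green–Plan C: Proposal Green 16–15.
Proposal Green vs Plan D: 14 to 17, Plan D.
Proposal Green vs Plan A: Proposal Green preferred on 4+1+3+6 = 14 ballots; Plan A wins 17–14.
Proposal Green vs Measure 2: Proposal Green wins 18–13.
Plan C–Plan D: Plan C 20–11.
Plan C vs Plan A: Plan C wins 21–10.
Plan C vs Measure 2: 1+7+1+5+4 = 18 for Plan C, 13 for Measure 2 — Plan C by 18–13.
Plan D–Plan A: Plan D 17–14.
Plan D vs Measure 2: Measure 2, 18–13.
Plan A vs Measure 2: Plan A, 17–14.
Each option has at least one pairwise win (Proposal Green beats Plan C; Plan C beats Plan D; Plan D beats Proposal Green; Plan A beats Proposal Green; Measure 2 beats Plan D) — no Condorcet loser.

none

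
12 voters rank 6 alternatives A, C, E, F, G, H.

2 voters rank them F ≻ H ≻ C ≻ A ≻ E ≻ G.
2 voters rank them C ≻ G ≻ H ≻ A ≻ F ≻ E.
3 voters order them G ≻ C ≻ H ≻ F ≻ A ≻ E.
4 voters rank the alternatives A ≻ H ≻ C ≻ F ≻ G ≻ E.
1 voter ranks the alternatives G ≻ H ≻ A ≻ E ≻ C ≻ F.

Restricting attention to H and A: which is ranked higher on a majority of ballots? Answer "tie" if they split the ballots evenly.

H

Ballots ranking H above A: 2 + 2 + 3 + 1 = 8.
Ballots ranking A above H: 12 − 8 = 4.
H wins the head-to-head 8–4.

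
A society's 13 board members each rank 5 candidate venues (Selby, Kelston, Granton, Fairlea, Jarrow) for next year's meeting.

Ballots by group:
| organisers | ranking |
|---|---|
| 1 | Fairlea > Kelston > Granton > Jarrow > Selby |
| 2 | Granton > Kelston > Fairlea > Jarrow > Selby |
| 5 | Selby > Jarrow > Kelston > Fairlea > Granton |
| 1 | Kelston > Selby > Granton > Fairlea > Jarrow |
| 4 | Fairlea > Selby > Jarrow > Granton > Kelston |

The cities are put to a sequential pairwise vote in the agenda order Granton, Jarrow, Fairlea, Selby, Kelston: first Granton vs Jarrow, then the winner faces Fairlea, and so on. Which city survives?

Round 1: Granton vs Jarrow — 4–9, Jarrow advances.
Round 2: Jarrow vs Fairlea — 5–8, Fairlea advances.
Round 3: Fairlea vs Selby — 7–6, Fairlea advances.
Round 4: Fairlea vs Kelston — 5–8, Kelston advances.
The agenda winner is Kelston.

Kelston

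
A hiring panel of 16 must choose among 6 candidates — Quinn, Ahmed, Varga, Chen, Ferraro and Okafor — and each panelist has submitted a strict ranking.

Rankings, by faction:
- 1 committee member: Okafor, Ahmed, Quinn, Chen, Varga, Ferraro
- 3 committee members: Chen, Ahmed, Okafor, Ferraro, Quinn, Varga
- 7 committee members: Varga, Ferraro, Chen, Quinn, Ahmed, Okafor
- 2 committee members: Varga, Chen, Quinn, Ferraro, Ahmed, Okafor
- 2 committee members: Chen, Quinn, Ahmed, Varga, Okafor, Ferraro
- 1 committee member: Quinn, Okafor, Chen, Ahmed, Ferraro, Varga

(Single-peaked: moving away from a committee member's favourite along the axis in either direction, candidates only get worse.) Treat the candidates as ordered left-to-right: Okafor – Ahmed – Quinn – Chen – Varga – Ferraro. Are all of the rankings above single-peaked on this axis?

Axis positions: Okafor=1, Ahmed=2, Quinn=3, Chen=4, Varga=5, Ferraro=6.
Faction 1 (peak Okafor at position 1): ranking walks positions 1-2-3-4-5-6, expanding outward from the peak — single-peaked.
Faction 2: ranking walks positions 4-2-1-6-3-5; Ahmed is ranked above Quinn even though Quinn lies between Ahmed and the peak Chen on the axis — preferences dip and rise again. Not single-peaked.
Faction 3 (peak Varga at position 5): ranking walks positions 5-6-4-3-2-1, expanding outward from the peak — single-peaked.
Faction 4 (peak Varga at position 5): ranking walks positions 5-4-3-6-2-1, expanding outward from the peak — single-peaked.
Faction 5 (peak Chen at position 4): ranking walks positions 4-3-2-5-1-6, expanding outward from the peak — single-peaked.
Faction 6: ranking walks positions 3-1-4-2-6-5; Okafor is ranked above Ahmed even though Ahmed lies between Okafor and the peak Quinn on the axis — preferences dip and rise again. Not single-peaked.
Faction 2 violates single-peakedness, so the profile is not single-peaked on this axis.

no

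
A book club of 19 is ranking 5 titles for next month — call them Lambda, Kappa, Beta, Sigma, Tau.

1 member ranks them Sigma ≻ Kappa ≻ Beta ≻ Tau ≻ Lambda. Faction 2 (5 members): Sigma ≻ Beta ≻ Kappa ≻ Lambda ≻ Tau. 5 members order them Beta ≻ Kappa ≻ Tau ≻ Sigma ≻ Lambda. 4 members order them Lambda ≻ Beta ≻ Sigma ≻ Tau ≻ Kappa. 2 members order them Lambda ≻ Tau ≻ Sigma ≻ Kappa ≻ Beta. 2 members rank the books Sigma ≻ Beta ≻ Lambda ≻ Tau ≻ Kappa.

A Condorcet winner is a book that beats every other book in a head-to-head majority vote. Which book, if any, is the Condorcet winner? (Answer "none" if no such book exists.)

Sigma

Pairwise majorities:
Lambda vs Kappa: Kappa wins 11–8.
Lambda vs Beta: Beta, 13–6.
Lambda vs Sigma: Sigma wins 13–6.
Lambda–Tau: Lambda 13–6.
Kappa–Beta: Beta 16–3.
Kappa vs Sigma: Sigma wins 14–5.
Kappa vs Tau: Kappa wins 11–8.
Beta–Sigma: Sigma 10–9.
Beta vs Tau: Beta, 17–2.
Sigma vs Tau: Sigma wins 12–7.
Sigma defeats every rival head-to-head and is the Condorcet winner.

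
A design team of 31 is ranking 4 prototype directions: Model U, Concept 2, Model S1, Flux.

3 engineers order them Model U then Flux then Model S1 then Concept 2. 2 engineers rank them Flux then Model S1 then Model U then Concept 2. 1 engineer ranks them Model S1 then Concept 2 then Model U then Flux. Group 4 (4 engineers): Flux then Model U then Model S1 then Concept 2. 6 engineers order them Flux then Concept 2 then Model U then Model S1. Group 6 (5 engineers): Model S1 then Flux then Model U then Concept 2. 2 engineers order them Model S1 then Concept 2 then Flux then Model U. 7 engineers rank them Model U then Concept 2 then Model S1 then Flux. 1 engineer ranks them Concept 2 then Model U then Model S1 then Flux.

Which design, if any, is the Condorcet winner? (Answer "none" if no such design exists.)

Check each pair by majority over 31 ballots:
Model U vs Concept 2: Model U preferred on 3+2+4+5+7 = 21 ballots; Model U wins 21–10.
Model U vs Model S1: 21 to 10, Model U.
Model U vs Flux: Model U is ranked higher on 3+1+7+1 = 12 ballots, Flux on 19. Flux wins 19–12.
Concept 2 vs Model S1: 6+7+1 = 14 for Concept 2, 17 for Model S1 — Model S1 by 17–14.
Concept 2 vs Flux: Concept 2 preferred on 1+2+7+1 = 11 ballots; Flux wins 20–11.
Model S1 vs Flux: Model S1 is ranked higher on 1+5+2+7+1 = 16 ballots, Flux on 15. Model S1 wins 16–15.
No design is unbeaten: Model U loses to Flux; Concept 2 loses to Model U; Model S1 loses to Model U; Flux loses to Model S1. In particular Model U → Model S1 → Flux → Model U is a majority cycle — no Condorcet winner exists.

none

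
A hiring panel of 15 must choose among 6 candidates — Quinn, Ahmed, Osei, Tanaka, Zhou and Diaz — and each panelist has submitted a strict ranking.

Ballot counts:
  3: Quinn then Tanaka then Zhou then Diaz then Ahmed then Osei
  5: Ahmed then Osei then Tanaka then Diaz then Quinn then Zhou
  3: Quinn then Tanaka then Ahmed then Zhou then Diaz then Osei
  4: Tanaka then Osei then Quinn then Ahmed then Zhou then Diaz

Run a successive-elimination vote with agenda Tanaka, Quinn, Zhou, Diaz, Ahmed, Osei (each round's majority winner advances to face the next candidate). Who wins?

Round 1: Tanaka vs Quinn — 9–6, Tanaka advances.
Round 2: Tanaka vs Zhou — 15–0, Tanaka advances.
Round 3: Tanaka vs Diaz — 15–0, Tanaka advances.
Round 4: Tanaka vs Ahmed — 10–5, Tanaka advances.
Round 5: Tanaka vs Osei — 10–5, Tanaka advances.
The agenda winner is Tanaka.

Tanaka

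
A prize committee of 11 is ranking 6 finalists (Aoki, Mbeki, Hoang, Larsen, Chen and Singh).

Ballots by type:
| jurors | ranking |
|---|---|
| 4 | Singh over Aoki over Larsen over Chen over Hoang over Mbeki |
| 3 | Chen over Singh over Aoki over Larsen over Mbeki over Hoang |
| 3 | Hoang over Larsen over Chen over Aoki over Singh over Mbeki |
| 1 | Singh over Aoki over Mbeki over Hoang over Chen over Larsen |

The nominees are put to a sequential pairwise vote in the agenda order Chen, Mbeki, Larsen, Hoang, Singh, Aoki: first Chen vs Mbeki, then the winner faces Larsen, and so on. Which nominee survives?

Singh

Round 1: Chen vs Mbeki — 10–1, Chen advances.
Round 2: Chen vs Larsen — 4–7, Larsen advances.
Round 3: Larsen vs Hoang — 7–4, Larsen advances.
Round 4: Larsen vs Singh — 3–8, Singh advances.
Round 5: Singh vs Aoki — 8–3, Singh advances.
Singh survives the agenda.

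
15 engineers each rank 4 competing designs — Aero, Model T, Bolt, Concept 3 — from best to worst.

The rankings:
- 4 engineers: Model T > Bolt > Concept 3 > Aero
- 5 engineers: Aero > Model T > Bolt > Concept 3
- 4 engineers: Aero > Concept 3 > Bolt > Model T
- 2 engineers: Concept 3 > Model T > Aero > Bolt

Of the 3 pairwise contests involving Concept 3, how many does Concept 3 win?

Concept 3 against each rival (15 engineers):
Concept 3 vs Aero: Aero, 9–6.
Concept 3 vs Model T: Concept 3 is ranked higher on 4+2 = 6 ballots, Model T on 9. Model T wins 9–6.
Concept 3 vs Bolt: Bolt, 9–6.
Concept 3 beats no one; loses to Aero, Model T, Bolt — 0 pairwise wins.

0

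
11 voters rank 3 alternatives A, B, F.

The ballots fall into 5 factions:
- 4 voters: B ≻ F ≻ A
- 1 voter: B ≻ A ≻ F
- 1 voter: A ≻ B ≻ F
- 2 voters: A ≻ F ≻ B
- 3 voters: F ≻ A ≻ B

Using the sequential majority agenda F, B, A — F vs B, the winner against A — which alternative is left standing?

Round 1: F vs B — 5–6, B advances.
Round 2: B vs A — 5–6, A advances.
The agenda winner is A.

A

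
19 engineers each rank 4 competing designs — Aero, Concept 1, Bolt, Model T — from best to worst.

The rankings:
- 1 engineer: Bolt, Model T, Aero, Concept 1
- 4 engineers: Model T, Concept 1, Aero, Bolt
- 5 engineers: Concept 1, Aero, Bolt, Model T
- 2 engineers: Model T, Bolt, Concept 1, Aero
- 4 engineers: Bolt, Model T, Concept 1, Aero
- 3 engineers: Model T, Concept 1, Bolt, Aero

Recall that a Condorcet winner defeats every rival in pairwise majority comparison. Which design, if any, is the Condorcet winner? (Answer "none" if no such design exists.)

none

Head-to-head results (19 engineers):
Aero vs Concept 1: 1 for Aero, 18 for Concept 1 — Concept 1 by 18–1.
Aero vs Bolt: 9 to 10, Bolt.
Aero vs Model T: 5 to 14, Model T.
Concept 1 vs Bolt: 12 to 7, Concept 1.
Concept 1 vs Model T: 5 for Concept 1, 14 for Model T — Model T by 14–5.
Bolt vs Model T: 1+5+4 = 10 for Bolt, 9 for Model T — Bolt by 10–9.
Every design loses at least once (Aero loses to Concept 1; Concept 1 loses to Model T; Bolt loses to Concept 1; Model T loses to Bolt). The majority relation contains the cycle Concept 1 → Bolt → Model T → Concept 1, so there is no Condorcet winner.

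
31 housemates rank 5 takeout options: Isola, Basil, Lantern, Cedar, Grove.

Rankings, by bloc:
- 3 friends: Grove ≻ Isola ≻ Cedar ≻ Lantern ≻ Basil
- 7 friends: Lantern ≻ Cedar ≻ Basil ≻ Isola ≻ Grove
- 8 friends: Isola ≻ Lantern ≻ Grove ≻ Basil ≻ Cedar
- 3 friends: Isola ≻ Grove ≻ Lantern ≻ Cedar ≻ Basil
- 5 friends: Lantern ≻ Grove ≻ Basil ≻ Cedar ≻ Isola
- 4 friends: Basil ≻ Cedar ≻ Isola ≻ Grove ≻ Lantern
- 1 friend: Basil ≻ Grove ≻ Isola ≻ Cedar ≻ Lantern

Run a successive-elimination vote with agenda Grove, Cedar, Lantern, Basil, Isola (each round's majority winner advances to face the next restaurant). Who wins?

Round 1: Grove vs Cedar — 20–11, Grove advances.
Round 2: Grove vs Lantern — 11–20, Lantern advances.
Round 3: Lantern vs Basil — 26–5, Lantern advances.
Round 4: Lantern vs Isola — 12–19, Isola advances.
Isola survives the agenda.

Isola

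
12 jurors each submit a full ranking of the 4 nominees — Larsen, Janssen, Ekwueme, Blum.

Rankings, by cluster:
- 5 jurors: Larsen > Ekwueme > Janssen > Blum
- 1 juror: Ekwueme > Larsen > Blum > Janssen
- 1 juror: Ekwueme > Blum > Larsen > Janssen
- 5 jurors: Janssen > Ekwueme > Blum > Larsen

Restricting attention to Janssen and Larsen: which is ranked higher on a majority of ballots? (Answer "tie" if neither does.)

Larsen

Ballots ranking Janssen above Larsen: 5.
Ballots ranking Larsen above Janssen: 12 − 5 = 7.
Larsen wins the head-to-head 7–5.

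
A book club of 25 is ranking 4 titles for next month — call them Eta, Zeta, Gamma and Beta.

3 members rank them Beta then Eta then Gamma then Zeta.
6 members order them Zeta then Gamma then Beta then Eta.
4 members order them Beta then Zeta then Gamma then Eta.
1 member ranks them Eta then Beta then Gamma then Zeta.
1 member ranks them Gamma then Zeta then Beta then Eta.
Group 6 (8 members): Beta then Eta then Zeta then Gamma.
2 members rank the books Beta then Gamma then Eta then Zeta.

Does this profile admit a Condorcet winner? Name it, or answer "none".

Beta

Head-to-head results (25 members):
Eta vs Zeta: Eta, 14–11.
Eta vs Gamma: Gamma, 13–12.
Eta–Beta: Beta 24–1.
Zeta vs Gamma: Zeta, 18–7.
Zeta vs Beta: Beta wins 18–7.
Gamma–Beta: Beta 18–7.
Beta defeats every rival head-to-head and is the Condorcet winner.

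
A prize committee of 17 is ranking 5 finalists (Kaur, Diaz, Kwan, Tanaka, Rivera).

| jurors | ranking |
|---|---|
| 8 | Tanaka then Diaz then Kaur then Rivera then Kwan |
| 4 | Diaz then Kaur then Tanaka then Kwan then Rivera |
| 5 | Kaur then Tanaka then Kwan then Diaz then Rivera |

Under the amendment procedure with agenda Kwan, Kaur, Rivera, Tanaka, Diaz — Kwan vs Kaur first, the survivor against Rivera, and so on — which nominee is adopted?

Diaz

Round 1: Kwan vs Kaur — 0–17, Kaur advances.
Round 2: Kaur vs Rivera — 17–0, Kaur advances.
Round 3: Kaur vs Tanaka — 9–8, Kaur advances.
Round 4: Kaur vs Diaz — 5–12, Diaz advances.
Diaz survives the agenda.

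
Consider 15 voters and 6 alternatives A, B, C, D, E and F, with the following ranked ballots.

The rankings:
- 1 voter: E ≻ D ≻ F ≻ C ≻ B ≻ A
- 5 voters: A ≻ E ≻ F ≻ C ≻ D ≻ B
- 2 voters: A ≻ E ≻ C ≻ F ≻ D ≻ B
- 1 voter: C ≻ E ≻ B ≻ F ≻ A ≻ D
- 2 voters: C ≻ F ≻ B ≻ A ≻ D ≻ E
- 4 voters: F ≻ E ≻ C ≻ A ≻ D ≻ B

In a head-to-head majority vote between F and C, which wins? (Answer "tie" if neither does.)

Ballots ranking F above C: 1 + 5 + 4 = 10.
Ballots ranking C above F: 15 − 10 = 5.
F wins the head-to-head 10–5.

F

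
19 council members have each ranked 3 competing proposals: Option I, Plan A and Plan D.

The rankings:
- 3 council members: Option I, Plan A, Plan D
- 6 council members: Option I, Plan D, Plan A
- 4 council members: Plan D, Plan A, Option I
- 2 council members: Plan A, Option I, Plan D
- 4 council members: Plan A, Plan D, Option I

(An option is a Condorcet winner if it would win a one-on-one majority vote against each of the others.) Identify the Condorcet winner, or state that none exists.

Head-to-head results (19 council members):
Option I vs Plan A: Plan A, 10–9.
Option I vs Plan D: Option I, 11–8.
Plan A–Plan D: Plan D 10–9.
Each option drops at least one matchup (Option I loses to Plan A; Plan A loses to Plan D; Plan D loses to Option I); the cycle Option I > Plan D > Plan A > Option I rules out a Condorcet winner.

none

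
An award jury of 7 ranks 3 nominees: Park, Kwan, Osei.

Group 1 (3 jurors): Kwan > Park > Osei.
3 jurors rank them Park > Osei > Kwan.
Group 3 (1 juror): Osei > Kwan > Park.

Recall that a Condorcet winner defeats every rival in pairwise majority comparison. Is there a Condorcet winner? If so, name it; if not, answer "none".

Head-to-head results (7 jurors):
Park vs Kwan: Kwan wins 4–3.
Park vs Osei: Park wins 6–1.
Kwan vs Osei: Osei wins 4–3.
Every nominee loses at least once (Park loses to Kwan; Kwan loses to Osei; Osei loses to Park). The majority relation contains the cycle Park > Osei > Kwan > Park, so there is no Condorcet winner.

none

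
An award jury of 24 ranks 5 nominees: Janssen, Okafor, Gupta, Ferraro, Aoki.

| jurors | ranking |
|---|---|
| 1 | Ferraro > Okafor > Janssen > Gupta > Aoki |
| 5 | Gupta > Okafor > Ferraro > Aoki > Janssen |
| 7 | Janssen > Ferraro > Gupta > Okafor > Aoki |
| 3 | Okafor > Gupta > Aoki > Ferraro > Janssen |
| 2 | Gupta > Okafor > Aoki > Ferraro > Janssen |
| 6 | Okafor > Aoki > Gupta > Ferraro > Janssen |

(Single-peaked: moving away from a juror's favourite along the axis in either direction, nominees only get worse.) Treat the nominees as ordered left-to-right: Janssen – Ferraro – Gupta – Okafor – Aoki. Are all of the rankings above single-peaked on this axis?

no

Axis positions: Janssen=1, Ferraro=2, Gupta=3, Okafor=4, Aoki=5.
Faction 1: ranking walks positions 2-4-1-3-5; Okafor is ranked above Gupta even though Gupta lies between Okafor and the peak Ferraro on the axis — preferences dip and rise again. Not single-peaked.
Faction 2 (peak Gupta at position 3): ranking walks positions 3-4-2-5-1, expanding outward from the peak — single-peaked.
Faction 3 (peak Janssen at position 1): ranking walks positions 1-2-3-4-5, expanding outward from the peak — single-peaked.
Faction 4 (peak Okafor at position 4): ranking walks positions 4-3-5-2-1, expanding outward from the peak — single-peaked.
Faction 5 (peak Gupta at position 3): ranking walks positions 3-4-5-2-1, expanding outward from the peak — single-peaked.
Faction 6 (peak Okafor at position 4): ranking walks positions 4-5-3-2-1, expanding outward from the peak — single-peaked.
Faction 1 violates single-peakedness, so the profile is not single-peaked on this axis.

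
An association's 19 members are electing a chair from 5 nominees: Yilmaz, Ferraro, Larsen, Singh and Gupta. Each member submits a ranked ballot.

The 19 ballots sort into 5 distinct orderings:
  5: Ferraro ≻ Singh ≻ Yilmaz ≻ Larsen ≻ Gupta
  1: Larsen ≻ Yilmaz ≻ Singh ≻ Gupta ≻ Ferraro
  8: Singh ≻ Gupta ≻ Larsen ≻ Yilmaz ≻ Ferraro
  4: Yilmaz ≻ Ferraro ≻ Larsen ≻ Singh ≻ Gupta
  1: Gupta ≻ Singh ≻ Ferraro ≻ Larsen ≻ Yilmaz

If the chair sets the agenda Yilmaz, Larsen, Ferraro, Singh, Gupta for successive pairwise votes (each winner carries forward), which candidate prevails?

Round 1: Yilmaz vs Larsen — 9–10, Larsen advances.
Round 2: Larsen vs Ferraro — 9–10, Ferraro advances.
Round 3: Ferraro vs Singh — 9–10, Singh advances.
Round 4: Singh vs Gupta — 18–1, Singh advances.
The agenda winner is Singh.

Singh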